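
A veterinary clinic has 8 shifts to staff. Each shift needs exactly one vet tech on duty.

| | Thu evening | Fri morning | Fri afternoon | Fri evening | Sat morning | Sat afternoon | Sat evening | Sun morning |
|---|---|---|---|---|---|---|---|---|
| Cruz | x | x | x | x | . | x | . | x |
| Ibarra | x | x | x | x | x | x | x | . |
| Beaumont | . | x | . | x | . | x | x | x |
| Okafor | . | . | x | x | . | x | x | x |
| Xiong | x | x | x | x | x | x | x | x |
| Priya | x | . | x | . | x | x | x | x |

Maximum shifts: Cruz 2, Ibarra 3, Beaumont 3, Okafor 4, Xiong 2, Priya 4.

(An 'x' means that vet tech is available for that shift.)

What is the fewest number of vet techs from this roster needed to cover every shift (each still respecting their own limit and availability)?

3

8 slots to fill and no one can take more than 4, so at least ⌈8/4⌉ = 2 vet techs are needed.
No set of 2 vet techs can cover every shift (each such set leaves at least one shift with no one available or exceeds a cap).
Cruz, Ibarra, and Beaumont alone can cover everything: Thu evening→Cruz, Fri morning→Ibarra, Fri afternoon→Cruz, Fri evening→Beaumont, Sat morning→Ibarra, Sat afternoon→Beaumont, Sat evening→Ibarra, Sun morning→Beaumont.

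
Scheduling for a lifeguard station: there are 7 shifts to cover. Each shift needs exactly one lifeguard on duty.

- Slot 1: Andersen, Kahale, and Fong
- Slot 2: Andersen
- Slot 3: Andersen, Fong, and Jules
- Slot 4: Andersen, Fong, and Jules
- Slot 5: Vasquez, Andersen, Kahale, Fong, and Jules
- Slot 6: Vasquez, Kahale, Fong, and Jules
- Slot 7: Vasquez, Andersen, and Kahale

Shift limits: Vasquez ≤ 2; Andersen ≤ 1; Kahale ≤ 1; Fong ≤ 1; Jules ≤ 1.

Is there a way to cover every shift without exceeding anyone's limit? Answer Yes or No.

Total capacity is 2+1+1+1+1 = 6 but 7 worker-slots are needed — infeasible.

No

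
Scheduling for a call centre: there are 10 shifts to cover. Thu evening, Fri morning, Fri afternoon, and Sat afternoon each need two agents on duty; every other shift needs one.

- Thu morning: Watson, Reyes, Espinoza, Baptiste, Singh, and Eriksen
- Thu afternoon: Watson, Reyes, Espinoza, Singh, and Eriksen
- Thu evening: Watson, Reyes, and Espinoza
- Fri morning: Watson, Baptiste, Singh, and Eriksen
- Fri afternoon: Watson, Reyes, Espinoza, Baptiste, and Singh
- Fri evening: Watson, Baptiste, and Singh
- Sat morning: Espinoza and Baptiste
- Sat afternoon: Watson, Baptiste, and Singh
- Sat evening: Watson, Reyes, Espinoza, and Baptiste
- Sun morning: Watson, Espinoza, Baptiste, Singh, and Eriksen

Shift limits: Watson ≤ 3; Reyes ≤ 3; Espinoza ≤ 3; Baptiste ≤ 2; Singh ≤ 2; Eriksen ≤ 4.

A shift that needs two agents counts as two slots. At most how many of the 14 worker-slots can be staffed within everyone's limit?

14

Total capacity across all agents is 3+3+3+2+2+4 = 17, and 14 slots are needed, so at most 14 can be filled.
An assignment achieving 14: Thu morning→Eriksen, Thu afternoon→Reyes, Thu evening→Watson+Reyes, Fri morning→Baptiste+Singh, Fri afternoon→Espinoza+Singh, Fri evening→Watson, Sat morning→Espinoza, Sat afternoon→Watson+Baptiste, Sat evening→Reyes, Sun morning→Espinoza.
Loads: Watson 3/3, Reyes 3/3, Espinoza 3/3, Baptiste 2/2, Singh 2/2, Eriksen 1/4.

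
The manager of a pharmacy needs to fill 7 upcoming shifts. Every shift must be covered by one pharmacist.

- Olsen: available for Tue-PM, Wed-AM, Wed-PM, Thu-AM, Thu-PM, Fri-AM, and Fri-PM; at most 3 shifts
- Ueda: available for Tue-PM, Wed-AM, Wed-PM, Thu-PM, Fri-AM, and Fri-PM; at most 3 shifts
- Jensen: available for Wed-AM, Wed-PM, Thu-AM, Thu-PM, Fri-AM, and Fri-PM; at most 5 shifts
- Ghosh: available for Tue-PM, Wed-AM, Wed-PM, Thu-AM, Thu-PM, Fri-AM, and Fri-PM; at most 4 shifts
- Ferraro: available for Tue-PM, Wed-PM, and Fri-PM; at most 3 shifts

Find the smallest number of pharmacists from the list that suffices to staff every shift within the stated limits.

7 slots to fill and no one can take more than 5, so at least ⌈7/5⌉ = 2 pharmacists are needed.
Olsen and Jensen alone can cover everything: Tue-PM→Olsen, Wed-AM→Olsen, Wed-PM→Olsen, Thu-AM→Jensen, Thu-PM→Jensen, Fri-AM→Jensen, Fri-PM→Jensen.

2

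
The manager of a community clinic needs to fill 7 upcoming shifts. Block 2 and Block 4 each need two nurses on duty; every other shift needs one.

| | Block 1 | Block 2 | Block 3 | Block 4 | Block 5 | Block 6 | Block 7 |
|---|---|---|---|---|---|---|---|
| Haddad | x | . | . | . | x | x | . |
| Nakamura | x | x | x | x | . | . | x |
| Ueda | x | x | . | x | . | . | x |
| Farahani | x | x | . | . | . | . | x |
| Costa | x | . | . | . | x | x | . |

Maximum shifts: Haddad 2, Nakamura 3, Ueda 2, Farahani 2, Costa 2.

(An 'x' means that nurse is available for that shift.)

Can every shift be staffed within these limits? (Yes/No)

Block 3 can only be covered by Nakamura, so that assignment is forced.
Block 4 can only be covered by Nakamura and Ueda, so that assignment is forced.
One valid schedule: Block 1→Farahani, Block 2→Nakamura+Ueda, Block 3→Nakamura, Block 4→Nakamura+Ueda, Block 5→Haddad, Block 6→Haddad, Block 7→Farahani.
Loads: Haddad 2/2, Nakamura 3/3, Ueda 2/2, Farahani 2/2, Costa 0/2 — all within limits.

Yes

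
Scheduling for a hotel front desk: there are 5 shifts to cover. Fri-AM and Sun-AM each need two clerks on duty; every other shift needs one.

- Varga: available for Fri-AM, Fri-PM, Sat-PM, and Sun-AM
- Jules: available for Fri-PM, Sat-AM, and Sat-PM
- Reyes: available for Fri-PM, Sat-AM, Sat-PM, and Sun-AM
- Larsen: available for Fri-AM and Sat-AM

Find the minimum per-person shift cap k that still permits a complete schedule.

2

With 4 clerks and 7 worker-slots to fill, someone must work at least ⌈7/4⌉ = 2 shifts, so k ≥ 2.
k = 2 works: Fri-AM→Varga+Larsen, Fri-PM→Jules, Sat-AM→Jules, Sat-PM→Reyes, Sun-AM→Varga+Reyes.
Loads: Varga 2, Jules 2, Reyes 2, Larsen 1 — all ≤ 2.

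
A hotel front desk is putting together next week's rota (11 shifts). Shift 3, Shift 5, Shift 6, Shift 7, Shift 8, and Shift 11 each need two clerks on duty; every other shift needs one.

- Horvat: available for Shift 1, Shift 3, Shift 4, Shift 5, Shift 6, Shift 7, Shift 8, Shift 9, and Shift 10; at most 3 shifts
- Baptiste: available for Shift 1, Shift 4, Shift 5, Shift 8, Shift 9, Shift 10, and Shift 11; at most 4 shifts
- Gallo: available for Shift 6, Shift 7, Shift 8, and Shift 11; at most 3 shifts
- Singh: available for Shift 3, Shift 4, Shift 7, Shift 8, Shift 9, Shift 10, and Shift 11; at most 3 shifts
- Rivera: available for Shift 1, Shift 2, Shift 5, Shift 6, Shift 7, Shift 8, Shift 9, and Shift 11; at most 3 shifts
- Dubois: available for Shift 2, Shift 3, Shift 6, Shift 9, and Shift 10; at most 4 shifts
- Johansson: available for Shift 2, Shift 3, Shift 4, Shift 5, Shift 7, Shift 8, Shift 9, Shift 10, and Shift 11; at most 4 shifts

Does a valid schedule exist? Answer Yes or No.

Yes

One valid schedule: Shift 1→Horvat, Shift 2→Rivera, Shift 3→Singh+Dubois, Shift 4→Horvat, Shift 5→Baptiste+Rivera, Shift 6→Gallo+Rivera, Shift 7→Gallo+Singh, Shift 8→Baptiste+Singh, Shift 9→Baptiste, Shift 10→Horvat, Shift 11→Baptiste+Gallo.
Loads: Horvat 3/3, Baptiste 4/4, Gallo 3/3, Singh 3/3, Rivera 3/3, Dubois 1/4, Johansson 0/4 — all within limits.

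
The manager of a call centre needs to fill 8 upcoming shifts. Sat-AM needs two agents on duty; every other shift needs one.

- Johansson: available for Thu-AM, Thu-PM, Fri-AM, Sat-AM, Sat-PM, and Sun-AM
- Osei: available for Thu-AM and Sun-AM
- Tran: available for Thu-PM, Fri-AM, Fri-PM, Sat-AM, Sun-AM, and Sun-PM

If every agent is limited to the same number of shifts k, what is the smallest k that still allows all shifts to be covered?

With 3 agents and 9 worker-slots to fill, someone must work at least ⌈9/3⌉ = 3 shifts, so k ≥ 3.
k = 3 is infeasible (exhaustive check).
k = 4 works: Thu-AM→Johansson, Thu-PM→Johansson, Fri-AM→Tran, Fri-PM→Tran, Sat-AM→Johansson+Tran, Sat-PM→Johansson, Sun-AM→Osei, Sun-PM→Tran.
Loads: Johansson 4, Osei 1, Tran 4 — all ≤ 4.

4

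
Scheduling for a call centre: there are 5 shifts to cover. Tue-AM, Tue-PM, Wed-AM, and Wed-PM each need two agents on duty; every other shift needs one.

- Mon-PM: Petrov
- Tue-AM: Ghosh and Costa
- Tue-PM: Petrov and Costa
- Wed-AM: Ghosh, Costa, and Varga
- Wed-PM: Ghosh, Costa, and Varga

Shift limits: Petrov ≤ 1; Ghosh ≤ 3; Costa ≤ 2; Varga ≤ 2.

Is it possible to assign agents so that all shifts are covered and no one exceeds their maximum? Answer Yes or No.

Shifts {Mon-PM, Tue-PM} need 3 worker-slots in total, but the agents available for any of those shifts (Petrov and Costa) can supply at most 2 among them. So no valid schedule exists.

No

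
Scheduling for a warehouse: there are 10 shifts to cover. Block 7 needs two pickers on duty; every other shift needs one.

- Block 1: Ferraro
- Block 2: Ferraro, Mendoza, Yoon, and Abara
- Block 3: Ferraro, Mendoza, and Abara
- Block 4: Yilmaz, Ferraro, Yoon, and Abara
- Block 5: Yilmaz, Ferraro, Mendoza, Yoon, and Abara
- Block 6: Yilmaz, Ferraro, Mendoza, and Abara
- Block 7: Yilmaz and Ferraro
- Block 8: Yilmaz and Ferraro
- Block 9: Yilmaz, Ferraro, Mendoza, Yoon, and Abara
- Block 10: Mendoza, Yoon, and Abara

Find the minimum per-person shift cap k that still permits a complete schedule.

With 5 pickers and 11 worker-slots to fill, someone must work at least ⌈11/5⌉ = 3 shifts, so k ≥ 3.
k = 3 works: Block 1→Ferraro, Block 2→Mendoza, Block 3→Ferraro, Block 4→Yilmaz, Block 5→Yoon, Block 6→Mendoza, Block 7→Yilmaz+Ferraro, Block 8→Yilmaz, Block 9→Yoon, Block 10→Mendoza.
Loads: Yilmaz 3, Ferraro 3, Mendoza 3, Yoon 2, Abara 0 — all ≤ 3.

3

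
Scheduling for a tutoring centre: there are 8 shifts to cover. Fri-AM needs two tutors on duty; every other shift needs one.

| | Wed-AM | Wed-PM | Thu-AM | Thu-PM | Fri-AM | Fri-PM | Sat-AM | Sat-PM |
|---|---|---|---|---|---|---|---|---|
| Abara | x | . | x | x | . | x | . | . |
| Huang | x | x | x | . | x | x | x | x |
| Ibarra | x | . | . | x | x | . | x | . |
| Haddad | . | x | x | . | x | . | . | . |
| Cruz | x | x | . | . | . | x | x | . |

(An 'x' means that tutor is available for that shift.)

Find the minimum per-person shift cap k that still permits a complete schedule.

With 5 tutors and 9 worker-slots to fill, someone must work at least ⌈9/5⌉ = 2 shifts, so k ≥ 2.
k = 2 works: Wed-AM→Cruz, Wed-PM→Huang, Thu-AM→Abara, Thu-PM→Abara, Fri-AM→Ibarra+Haddad, Fri-PM→Cruz, Sat-AM→Ibarra, Sat-PM→Huang.
Loads: Abara 2, Huang 2, Ibarra 2, Haddad 1, Cruz 2 — all ≤ 2.

2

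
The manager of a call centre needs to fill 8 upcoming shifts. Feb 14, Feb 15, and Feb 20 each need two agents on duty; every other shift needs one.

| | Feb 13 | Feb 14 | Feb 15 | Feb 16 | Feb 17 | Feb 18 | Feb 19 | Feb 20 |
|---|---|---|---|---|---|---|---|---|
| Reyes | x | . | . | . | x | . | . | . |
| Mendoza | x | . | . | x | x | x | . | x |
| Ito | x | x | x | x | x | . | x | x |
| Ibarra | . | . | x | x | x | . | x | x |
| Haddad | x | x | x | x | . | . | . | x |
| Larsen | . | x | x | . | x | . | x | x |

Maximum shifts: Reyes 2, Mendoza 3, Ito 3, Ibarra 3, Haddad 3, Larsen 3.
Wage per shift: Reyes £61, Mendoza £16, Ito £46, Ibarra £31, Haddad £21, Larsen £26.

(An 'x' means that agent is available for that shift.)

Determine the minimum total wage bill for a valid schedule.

£251

Feb 18 can only be covered by Mendoza, so that assignment is forced.
Picking the cheapest available agent for each shift independently would cost £221, but that ignores the shift limits.
An optimal schedule: Feb 13→Mendoza, Feb 14→Haddad+Larsen, Feb 15→Haddad+Ibarra, Feb 16→Mendoza, Feb 17→Larsen, Feb 18→Mendoza, Feb 19→Larsen, Feb 20→Haddad+Ibarra.
Total: 16 + 21 + 26 + 21 + 31 + 16 + 26 + 16 + 26 + 21 + 31 = £251.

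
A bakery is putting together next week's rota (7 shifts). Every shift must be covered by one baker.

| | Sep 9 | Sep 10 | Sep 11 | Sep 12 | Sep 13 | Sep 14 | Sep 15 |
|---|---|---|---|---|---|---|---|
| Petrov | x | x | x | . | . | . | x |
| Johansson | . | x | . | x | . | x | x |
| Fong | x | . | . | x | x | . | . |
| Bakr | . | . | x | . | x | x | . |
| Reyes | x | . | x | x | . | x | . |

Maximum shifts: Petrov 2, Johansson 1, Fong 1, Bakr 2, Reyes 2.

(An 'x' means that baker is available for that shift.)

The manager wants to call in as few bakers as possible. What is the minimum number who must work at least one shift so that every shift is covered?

7 slots to fill and no one can take more than 2, so at least ⌈7/2⌉ = 4 bakers are needed.
Petrov, Johansson, Bakr, and Reyes alone can cover everything: Sep 9→Petrov, Sep 10→Petrov, Sep 11→Bakr, Sep 12→Reyes, Sep 13→Bakr, Sep 14→Reyes, Sep 15→Johansson.

4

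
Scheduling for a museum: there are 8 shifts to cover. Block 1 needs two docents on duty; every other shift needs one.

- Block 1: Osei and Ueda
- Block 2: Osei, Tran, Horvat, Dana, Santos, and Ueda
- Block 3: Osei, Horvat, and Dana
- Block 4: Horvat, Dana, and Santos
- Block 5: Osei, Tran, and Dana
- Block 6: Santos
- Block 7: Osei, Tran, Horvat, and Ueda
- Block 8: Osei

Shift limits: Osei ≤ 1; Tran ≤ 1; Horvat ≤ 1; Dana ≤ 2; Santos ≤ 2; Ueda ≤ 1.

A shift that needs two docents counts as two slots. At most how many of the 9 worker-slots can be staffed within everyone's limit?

8

Total capacity across all docents is 1+1+1+2+2+1 = 8, and 9 slots are needed, so at most 8 can be filled.
An assignment achieving 8: Block 1→Ueda, Block 2→Santos, Block 3→Horvat, Block 4→Dana, Block 5→Dana, Block 6→Santos, Block 7→Tran, Block 8→Osei.
Loads: Osei 1/1, Tran 1/1, Horvat 1/1, Dana 2/2, Santos 2/2, Ueda 1/1.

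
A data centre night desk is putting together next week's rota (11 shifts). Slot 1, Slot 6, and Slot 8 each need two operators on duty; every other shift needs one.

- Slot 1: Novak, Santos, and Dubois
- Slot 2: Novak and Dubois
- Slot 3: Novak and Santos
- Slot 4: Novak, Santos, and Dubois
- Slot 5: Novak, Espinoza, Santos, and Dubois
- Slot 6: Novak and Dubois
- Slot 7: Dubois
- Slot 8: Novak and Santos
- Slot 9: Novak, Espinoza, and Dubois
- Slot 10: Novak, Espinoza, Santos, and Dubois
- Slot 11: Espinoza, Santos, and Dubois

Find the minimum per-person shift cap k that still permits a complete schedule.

With 4 operators and 14 worker-slots to fill, someone must work at least ⌈14/4⌉ = 4 shifts, so k ≥ 4.
k = 4 works: Slot 1→Santos+Dubois, Slot 2→Novak, Slot 3→Novak, Slot 4→Santos, Slot 5→Espinoza, Slot 6→Novak+Dubois, Slot 7→Dubois, Slot 8→Novak+Santos, Slot 9→Espinoza, Slot 10→Espinoza, Slot 11→Espinoza.
Loads: Novak 4, Espinoza 4, Santos 3, Dubois 3 — all ≤ 4.

4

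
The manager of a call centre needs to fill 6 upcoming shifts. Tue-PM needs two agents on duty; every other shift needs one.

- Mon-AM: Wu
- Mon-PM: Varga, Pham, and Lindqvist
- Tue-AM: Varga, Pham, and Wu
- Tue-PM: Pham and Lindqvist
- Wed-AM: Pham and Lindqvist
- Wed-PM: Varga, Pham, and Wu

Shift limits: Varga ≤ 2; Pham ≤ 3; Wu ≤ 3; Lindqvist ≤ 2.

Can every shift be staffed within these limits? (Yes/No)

Mon-AM can only be covered by Wu, so that assignment is forced.
Tue-PM can only be covered by Pham and Lindqvist, so that assignment is forced.
One valid schedule: Mon-AM→Wu, Mon-PM→Varga, Tue-AM→Varga, Tue-PM→Pham+Lindqvist, Wed-AM→Pham, Wed-PM→Pham.
Loads: Varga 2/2, Pham 3/3, Wu 1/3, Lindqvist 1/2 — all within limits.

Yes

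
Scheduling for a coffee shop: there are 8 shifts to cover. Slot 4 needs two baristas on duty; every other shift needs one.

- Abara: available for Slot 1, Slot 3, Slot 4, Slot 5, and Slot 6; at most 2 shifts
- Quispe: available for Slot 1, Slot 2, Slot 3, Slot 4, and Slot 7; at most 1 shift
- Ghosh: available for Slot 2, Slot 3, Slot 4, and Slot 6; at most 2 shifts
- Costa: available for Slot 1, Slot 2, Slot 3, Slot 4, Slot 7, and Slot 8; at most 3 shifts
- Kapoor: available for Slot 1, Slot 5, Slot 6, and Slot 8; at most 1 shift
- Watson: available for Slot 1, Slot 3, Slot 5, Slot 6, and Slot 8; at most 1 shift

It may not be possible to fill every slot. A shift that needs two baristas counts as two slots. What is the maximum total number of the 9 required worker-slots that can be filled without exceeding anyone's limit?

Total capacity across all baristas is 2+1+2+3+1+1 = 10, and 9 slots are needed, so at most 9 can be filled.
An assignment achieving 9: Slot 1→Costa, Slot 2→Ghosh, Slot 3→Costa, Slot 4→Abara+Ghosh, Slot 5→Abara, Slot 6→Kapoor, Slot 7→Quispe, Slot 8→Costa.
Loads: Abara 2/2, Quispe 1/1, Ghosh 2/2, Costa 3/3, Kapoor 1/1, Watson 0/1.

9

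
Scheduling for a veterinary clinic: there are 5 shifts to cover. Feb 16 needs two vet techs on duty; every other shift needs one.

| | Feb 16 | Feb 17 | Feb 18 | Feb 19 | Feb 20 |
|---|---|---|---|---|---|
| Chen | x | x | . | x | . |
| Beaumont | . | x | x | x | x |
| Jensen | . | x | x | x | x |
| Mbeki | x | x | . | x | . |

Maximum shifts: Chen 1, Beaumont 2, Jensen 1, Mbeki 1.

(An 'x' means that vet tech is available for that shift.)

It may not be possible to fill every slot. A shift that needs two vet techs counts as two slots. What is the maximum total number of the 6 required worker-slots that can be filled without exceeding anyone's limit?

5

Total capacity across all vet techs is 1+2+1+1 = 5, and 6 slots are needed, so at most 5 can be filled.
An assignment achieving 5: Feb 16→Chen+Mbeki, Feb 17→Jensen, Feb 18→Beaumont, Feb 20→Beaumont.
Loads: Chen 1/1, Beaumont 2/2, Jensen 1/1, Mbeki 1/1.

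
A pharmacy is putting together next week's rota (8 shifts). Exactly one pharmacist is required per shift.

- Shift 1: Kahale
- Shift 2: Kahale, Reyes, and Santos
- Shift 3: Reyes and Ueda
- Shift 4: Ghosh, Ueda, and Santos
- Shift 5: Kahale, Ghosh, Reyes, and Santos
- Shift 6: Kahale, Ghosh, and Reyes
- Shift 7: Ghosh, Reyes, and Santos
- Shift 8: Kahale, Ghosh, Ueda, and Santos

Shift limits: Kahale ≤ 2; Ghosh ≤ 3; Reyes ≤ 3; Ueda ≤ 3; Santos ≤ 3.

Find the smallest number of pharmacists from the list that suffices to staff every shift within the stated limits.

3

8 slots to fill and no one can take more than 3, so at least ⌈8/3⌉ = 3 pharmacists are needed.
Kahale, Ghosh, and Reyes alone can cover everything: Shift 1→Kahale, Shift 2→Kahale, Shift 3→Reyes, Shift 4→Ghosh, Shift 5→Reyes, Shift 6→Reyes, Shift 7→Ghosh, Shift 8→Ghosh.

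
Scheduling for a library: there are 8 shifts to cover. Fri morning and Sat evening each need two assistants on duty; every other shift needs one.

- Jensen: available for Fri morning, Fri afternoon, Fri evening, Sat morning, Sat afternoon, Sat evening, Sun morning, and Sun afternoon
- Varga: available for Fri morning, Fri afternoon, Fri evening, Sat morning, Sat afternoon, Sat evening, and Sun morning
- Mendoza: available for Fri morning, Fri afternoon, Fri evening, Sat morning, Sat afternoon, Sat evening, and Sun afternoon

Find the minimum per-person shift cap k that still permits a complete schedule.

4

With 3 assistants and 10 worker-slots to fill, someone must work at least ⌈10/3⌉ = 4 shifts, so k ≥ 4.
k = 4 works: Fri morning→Jensen+Varga, Fri afternoon→Jensen, Fri evening→Varga, Sat morning→Varga, Sat afternoon→Mendoza, Sat evening→Varga+Mendoza, Sun morning→Jensen, Sun afternoon→Jensen.
Loads: Jensen 4, Varga 4, Mendoza 2 — all ≤ 4.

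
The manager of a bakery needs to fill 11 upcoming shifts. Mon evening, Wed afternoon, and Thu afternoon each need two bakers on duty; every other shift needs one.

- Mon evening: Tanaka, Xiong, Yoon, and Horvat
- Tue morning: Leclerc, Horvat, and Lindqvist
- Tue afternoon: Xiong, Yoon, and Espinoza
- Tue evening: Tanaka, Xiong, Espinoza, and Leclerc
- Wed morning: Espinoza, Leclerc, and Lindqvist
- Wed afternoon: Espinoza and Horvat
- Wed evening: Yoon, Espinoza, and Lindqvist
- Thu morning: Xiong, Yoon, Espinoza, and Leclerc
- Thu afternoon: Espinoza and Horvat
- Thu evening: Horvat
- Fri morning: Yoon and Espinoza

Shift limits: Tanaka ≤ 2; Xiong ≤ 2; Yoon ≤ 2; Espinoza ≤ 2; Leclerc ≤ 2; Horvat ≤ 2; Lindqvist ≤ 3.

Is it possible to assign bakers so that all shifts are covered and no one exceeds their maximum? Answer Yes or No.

Total capacity is 15 and 14 slots are needed, so capacity alone doesn't rule it out.
Shifts {Wed afternoon, Thu afternoon, Thu evening} need 5 worker-slots in total, but the bakers available for any of those shifts (Espinoza and Horvat) can supply at most 4 among them. So no valid schedule exists.

No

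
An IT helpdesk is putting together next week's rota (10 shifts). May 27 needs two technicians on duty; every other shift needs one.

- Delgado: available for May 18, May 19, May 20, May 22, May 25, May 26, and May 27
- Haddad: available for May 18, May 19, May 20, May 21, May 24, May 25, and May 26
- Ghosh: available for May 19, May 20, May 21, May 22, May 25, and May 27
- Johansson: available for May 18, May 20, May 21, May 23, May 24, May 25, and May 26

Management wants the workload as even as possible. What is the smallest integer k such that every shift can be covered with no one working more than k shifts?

With 4 technicians and 11 worker-slots to fill, someone must work at least ⌈11/4⌉ = 3 shifts, so k ≥ 3.
k = 3 works: May 18→Delgado, May 19→Haddad, May 20→Ghosh, May 21→Haddad, May 22→Delgado, May 23→Johansson, May 24→Haddad, May 25→Ghosh, May 26→Johansson, May 27→Delgado+Ghosh.
Loads: Delgado 3, Haddad 3, Ghosh 3, Johansson 2 — all ≤ 3.

3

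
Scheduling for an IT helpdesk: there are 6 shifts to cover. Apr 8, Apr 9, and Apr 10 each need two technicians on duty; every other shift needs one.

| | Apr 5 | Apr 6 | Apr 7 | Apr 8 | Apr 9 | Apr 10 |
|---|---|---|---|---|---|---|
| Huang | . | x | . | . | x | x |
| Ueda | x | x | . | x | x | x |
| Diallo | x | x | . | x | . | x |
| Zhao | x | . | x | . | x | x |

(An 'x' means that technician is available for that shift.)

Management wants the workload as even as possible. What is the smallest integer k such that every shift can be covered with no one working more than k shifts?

3

With 4 technicians and 9 worker-slots to fill, someone must work at least ⌈9/4⌉ = 3 shifts, so k ≥ 3.
k = 3 works: Apr 5→Ueda, Apr 6→Huang, Apr 7→Zhao, Apr 8→Ueda+Diallo, Apr 9→Huang+Ueda, Apr 10→Huang+Diallo.
Loads: Huang 3, Ueda 3, Diallo 2, Zhao 1 — all ≤ 3.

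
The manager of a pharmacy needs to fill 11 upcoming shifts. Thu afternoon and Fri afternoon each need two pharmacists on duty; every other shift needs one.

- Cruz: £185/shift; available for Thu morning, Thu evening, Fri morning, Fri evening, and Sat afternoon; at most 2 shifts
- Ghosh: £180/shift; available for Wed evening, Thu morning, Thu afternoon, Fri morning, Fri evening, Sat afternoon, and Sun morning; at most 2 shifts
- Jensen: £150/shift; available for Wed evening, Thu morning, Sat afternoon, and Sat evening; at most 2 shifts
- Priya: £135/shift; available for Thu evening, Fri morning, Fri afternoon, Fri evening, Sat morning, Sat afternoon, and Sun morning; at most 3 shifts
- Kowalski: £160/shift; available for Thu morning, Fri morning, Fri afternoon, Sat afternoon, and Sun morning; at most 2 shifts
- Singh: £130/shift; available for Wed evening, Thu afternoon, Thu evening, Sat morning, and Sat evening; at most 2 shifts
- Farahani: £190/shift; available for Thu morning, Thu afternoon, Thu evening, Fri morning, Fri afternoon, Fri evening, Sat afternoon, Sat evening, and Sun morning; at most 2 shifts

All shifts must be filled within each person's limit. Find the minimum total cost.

Picking the cheapest available pharmacist for each shift independently would cost £1815, but that ignores the shift limits.
An optimal schedule: Wed evening→Jensen, Thu morning→Ghosh, Thu afternoon→Singh+Ghosh, Thu evening→Priya, Fri morning→Cruz, Fri afternoon→Priya+Kowalski, Fri evening→Priya, Sat morning→Singh, Sat afternoon→Cruz, Sat evening→Jensen, Sun morning→Kowalski.
Total: 150 + 180 + 130 + 180 + 135 + 185 + 135 + 160 + 135 + 130 + 185 + 150 + 160 = £2015.

£2015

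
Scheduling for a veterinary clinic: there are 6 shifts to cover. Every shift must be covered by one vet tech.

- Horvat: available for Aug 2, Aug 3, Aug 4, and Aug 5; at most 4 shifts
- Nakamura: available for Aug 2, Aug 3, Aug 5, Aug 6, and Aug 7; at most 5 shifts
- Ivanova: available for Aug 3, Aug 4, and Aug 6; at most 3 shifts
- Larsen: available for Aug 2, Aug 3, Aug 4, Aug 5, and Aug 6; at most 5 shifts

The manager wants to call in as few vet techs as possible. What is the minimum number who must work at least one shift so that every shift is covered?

2

6 slots to fill and no one can take more than 5, so at least ⌈6/5⌉ = 2 vet techs are needed.
Horvat and Nakamura alone can cover everything: Aug 2→Horvat, Aug 3→Horvat, Aug 4→Horvat, Aug 5→Horvat, Aug 6→Nakamura, Aug 7→Nakamura.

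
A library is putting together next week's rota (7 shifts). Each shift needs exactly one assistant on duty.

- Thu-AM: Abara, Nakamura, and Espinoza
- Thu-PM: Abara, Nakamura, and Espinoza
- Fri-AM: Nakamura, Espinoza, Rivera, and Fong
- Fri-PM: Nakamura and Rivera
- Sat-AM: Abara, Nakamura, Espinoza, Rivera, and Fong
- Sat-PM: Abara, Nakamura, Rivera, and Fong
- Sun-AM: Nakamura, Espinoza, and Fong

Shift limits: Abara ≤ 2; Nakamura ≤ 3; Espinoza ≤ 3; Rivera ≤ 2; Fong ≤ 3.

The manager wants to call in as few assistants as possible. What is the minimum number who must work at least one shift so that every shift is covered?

7 slots to fill and no one can take more than 3, so at least ⌈7/3⌉ = 3 assistants are needed.
Abara, Nakamura, and Espinoza alone can cover everything: Thu-AM→Abara, Thu-PM→Espinoza, Fri-AM→Nakamura, Fri-PM→Nakamura, Sat-AM→Espinoza, Sat-PM→Abara, Sun-AM→Nakamura.

3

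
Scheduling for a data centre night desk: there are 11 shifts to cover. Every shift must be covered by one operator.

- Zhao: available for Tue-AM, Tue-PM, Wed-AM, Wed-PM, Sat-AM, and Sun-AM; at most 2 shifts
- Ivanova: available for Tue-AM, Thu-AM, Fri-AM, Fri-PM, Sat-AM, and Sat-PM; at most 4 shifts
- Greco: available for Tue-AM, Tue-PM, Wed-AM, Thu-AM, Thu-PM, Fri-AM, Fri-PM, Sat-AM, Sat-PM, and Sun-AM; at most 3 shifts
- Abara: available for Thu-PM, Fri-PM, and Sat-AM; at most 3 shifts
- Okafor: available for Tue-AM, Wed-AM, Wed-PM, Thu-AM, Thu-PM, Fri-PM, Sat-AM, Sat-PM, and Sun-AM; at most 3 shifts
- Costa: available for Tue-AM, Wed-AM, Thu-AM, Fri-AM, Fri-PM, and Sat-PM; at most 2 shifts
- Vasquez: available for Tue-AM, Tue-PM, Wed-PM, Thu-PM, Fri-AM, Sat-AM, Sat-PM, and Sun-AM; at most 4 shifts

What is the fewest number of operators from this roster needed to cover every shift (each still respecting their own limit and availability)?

11 slots to fill and no one can take more than 4, so at least ⌈11/4⌉ = 3 operators are needed.
Ivanova, Greco, and Vasquez alone can cover everything: Tue-AM→Ivanova, Tue-PM→Greco, Wed-AM→Greco, Wed-PM→Vasquez, Thu-AM→Ivanova, Thu-PM→Greco, Fri-AM→Ivanova, Fri-PM→Ivanova, Sat-AM→Vasquez, Sat-PM→Vasquez, Sun-AM→Vasquez.

3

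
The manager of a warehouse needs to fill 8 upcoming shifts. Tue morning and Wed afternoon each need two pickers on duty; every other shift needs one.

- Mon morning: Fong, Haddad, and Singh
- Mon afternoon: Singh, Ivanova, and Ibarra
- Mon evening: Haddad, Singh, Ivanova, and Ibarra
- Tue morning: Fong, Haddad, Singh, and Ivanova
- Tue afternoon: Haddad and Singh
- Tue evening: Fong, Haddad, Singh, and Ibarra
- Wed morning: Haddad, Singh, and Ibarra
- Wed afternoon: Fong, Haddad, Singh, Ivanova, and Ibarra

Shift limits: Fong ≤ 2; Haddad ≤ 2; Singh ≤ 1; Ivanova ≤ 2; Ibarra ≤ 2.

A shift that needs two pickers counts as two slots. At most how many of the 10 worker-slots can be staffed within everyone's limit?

9

Total capacity across all pickers is 2+2+1+2+2 = 9, and 10 slots are needed, so at most 9 can be filled.
An assignment achieving 9: Mon morning→Fong, Mon afternoon→Singh, Mon evening→Ivanova, Tue morning→Fong+Ivanova, Tue afternoon→Haddad, Tue evening→Ibarra, Wed morning→Haddad, Wed afternoon→Ibarra.
Loads: Fong 2/2, Haddad 2/2, Singh 1/1, Ivanova 2/2, Ibarra 2/2.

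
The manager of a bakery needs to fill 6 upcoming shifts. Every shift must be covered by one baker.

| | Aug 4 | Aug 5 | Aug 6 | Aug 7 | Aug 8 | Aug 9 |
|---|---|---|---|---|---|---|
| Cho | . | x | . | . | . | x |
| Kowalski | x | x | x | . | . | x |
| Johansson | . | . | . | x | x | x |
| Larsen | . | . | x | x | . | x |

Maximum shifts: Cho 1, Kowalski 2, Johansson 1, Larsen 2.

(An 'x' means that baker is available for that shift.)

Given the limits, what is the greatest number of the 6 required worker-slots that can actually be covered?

6

Total capacity across all bakers is 1+2+1+2 = 6, and 6 slots are needed, so at most 6 can be filled.
An assignment achieving 6: Aug 4→Kowalski, Aug 5→Cho, Aug 6→Kowalski, Aug 7→Larsen, Aug 8→Johansson, Aug 9→Larsen.
Loads: Cho 1/1, Kowalski 2/2, Johansson 1/1, Larsen 2/2.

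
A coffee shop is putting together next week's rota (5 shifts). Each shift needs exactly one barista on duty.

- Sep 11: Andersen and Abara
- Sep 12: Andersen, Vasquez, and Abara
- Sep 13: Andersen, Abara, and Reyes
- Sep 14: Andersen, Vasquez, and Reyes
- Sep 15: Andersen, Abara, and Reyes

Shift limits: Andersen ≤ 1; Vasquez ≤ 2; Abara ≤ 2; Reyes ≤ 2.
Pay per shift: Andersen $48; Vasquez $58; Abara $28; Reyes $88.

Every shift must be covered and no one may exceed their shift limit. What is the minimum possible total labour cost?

$220

Picking the cheapest available barista for each shift independently would cost $160, but that ignores the shift limits.
An optimal schedule: Sep 11→Andersen, Sep 12→Vasquez, Sep 13→Abara, Sep 14→Vasquez, Sep 15→Abara.
Total: 48 + 58 + 28 + 58 + 28 = $220.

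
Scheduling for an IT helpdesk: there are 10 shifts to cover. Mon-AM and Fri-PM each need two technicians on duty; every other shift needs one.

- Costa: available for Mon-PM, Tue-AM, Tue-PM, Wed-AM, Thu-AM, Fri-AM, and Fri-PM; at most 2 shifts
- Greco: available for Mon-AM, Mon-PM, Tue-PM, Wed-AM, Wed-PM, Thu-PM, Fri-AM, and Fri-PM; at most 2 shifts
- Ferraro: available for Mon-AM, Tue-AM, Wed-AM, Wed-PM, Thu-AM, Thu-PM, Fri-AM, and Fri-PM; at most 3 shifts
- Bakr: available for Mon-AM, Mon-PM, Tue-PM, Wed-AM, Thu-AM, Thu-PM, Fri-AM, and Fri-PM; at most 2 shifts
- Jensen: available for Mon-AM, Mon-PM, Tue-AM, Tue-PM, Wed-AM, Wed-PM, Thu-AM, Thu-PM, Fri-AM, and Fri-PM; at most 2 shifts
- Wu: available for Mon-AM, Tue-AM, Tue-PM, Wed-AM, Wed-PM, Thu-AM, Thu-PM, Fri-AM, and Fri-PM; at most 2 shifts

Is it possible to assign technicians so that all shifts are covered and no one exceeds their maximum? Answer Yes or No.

Yes

One valid schedule: Mon-AM→Bakr+Jensen, Mon-PM→Costa, Tue-AM→Costa, Tue-PM→Greco, Wed-AM→Ferraro, Wed-PM→Greco, Thu-AM→Ferraro, Thu-PM→Ferraro, Fri-AM→Bakr, Fri-PM→Jensen+Wu.
Loads: Costa 2/2, Greco 2/2, Ferraro 3/3, Bakr 2/2, Jensen 2/2, Wu 1/2 — all within limits.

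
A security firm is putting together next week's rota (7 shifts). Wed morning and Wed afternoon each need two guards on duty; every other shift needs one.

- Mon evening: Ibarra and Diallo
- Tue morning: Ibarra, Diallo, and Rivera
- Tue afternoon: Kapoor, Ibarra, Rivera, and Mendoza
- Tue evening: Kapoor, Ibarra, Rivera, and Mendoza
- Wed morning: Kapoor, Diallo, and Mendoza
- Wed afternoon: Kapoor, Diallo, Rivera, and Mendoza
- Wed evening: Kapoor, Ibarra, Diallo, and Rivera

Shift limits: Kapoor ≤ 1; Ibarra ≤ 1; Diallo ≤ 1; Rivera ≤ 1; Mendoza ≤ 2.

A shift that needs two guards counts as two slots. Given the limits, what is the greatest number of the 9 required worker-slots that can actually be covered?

6

Total capacity across all guards is 1+1+1+1+2 = 6, and 9 slots are needed, so at most 6 can be filled.
An assignment achieving 6: Mon evening→Ibarra, Tue morning→Diallo, Tue afternoon→Rivera, Tue evening→Mendoza, Wed morning→Kapoor+Mendoza.
Loads: Kapoor 1/1, Ibarra 1/1, Diallo 1/1, Rivera 1/1, Mendoza 2/2.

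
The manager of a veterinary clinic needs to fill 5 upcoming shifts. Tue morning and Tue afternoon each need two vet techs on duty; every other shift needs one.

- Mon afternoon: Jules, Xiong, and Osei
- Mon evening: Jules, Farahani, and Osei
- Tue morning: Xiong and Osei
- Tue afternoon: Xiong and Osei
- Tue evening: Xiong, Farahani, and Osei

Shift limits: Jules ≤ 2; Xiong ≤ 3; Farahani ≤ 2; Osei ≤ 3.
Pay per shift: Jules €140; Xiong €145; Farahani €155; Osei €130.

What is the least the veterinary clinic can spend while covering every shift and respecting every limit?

Tue morning can only be covered by Xiong and Osei, so that assignment is forced.
Tue afternoon can only be covered by Xiong and Osei, so that assignment is forced.
Picking the cheapest available vet tech for each shift independently would cost €940, but that ignores the shift limits.
An optimal schedule: Mon afternoon→Jules, Mon evening→Jules, Tue morning→Osei+Xiong, Tue afternoon→Osei+Xiong, Tue evening→Osei.
Total: 140 + 140 + 130 + 145 + 130 + 145 + 130 = €960.

€960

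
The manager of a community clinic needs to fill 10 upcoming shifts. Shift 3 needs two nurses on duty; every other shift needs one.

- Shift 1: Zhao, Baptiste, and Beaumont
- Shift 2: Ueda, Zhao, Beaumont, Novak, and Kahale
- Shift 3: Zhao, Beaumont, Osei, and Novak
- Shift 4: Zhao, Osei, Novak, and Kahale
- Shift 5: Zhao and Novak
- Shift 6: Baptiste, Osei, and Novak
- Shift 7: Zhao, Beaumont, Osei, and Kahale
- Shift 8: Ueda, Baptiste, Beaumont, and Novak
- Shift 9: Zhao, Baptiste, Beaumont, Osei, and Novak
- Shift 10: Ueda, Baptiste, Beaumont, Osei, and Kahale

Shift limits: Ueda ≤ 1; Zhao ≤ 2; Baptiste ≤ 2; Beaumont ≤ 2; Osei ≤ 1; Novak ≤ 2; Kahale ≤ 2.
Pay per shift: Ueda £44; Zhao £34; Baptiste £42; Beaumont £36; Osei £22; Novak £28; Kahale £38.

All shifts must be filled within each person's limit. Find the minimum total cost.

Picking the cheapest available nurse for each shift independently would cost £278, but that ignores the shift limits.
An optimal schedule: Shift 1→Zhao, Shift 2→Kahale, Shift 3→Zhao+Beaumont, Shift 4→Novak, Shift 5→Novak, Shift 6→Osei, Shift 7→Beaumont, Shift 8→Baptiste, Shift 9→Baptiste, Shift 10→Kahale.
Total: 34 + 38 + 34 + 36 + 28 + 28 + 22 + 36 + 42 + 42 + 38 = £378.

£378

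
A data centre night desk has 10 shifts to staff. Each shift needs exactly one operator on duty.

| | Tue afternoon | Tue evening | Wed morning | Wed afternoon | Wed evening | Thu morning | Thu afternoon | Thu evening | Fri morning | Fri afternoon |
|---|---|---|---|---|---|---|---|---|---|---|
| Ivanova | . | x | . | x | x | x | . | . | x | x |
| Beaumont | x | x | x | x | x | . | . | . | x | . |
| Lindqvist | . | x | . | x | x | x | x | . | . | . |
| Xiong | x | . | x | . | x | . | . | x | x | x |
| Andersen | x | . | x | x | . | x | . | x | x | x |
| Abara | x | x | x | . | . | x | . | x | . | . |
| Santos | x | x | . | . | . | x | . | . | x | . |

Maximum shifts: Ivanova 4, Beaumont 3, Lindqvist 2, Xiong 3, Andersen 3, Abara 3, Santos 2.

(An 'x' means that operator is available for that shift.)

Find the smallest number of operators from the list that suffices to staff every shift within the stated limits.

10 slots to fill and no one can take more than 4, so at least ⌈10/4⌉ = 3 operators are needed.
No set of 3 operators can cover every shift (each such set leaves at least one shift with no one available or exceeds a cap).
Ivanova, Beaumont, Lindqvist, and Xiong alone can cover everything: Tue afternoon→Beaumont, Tue evening→Ivanova, Wed morning→Beaumont, Wed afternoon→Ivanova, Wed evening→Lindqvist, Thu morning→Ivanova, Thu afternoon→Lindqvist, Thu evening→Xiong, Fri morning→Beaumont, Fri afternoon→Ivanova.

4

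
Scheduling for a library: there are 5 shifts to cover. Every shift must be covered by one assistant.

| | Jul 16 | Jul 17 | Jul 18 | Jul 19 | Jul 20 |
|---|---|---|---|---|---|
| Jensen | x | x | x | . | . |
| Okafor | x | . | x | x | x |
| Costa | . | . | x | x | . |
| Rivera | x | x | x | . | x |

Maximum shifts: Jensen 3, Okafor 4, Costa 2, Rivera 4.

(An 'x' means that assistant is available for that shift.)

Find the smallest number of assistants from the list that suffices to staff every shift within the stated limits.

5 slots to fill and no one can take more than 4, so at least ⌈5/4⌉ = 2 assistants are needed.
Jensen and Okafor alone can cover everything: Jul 16→Jensen, Jul 17→Jensen, Jul 18→Jensen, Jul 19→Okafor, Jul 20→Okafor.

2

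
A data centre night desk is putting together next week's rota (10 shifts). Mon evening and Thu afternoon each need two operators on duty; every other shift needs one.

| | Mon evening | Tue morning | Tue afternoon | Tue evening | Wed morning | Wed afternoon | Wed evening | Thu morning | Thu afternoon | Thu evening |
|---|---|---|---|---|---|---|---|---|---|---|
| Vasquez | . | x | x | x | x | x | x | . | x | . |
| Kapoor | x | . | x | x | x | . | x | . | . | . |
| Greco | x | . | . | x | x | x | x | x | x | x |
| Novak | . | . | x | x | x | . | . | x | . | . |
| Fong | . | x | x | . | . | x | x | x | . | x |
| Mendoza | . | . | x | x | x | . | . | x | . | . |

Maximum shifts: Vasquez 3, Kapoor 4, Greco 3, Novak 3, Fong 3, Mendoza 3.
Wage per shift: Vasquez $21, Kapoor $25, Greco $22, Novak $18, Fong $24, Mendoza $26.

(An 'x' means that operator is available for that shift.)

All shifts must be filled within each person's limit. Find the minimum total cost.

$256

Mon evening can only be covered by Kapoor and Greco, so that assignment is forced.
Thu afternoon can only be covered by Vasquez and Greco, so that assignment is forced.
Picking the cheapest available operator for each shift independently would cost $247, but that ignores the shift limits.
An optimal schedule: Mon evening→Greco+Kapoor, Tue morning→Vasquez, Tue afternoon→Fong, Tue evening→Novak, Wed morning→Novak, Wed afternoon→Vasquez, Wed evening→Fong, Thu morning→Novak, Thu afternoon→Vasquez+Greco, Thu evening→Greco.
Total: 22 + 25 + 21 + 24 + 18 + 18 + 21 + 24 + 18 + 21 + 22 + 22 = $256.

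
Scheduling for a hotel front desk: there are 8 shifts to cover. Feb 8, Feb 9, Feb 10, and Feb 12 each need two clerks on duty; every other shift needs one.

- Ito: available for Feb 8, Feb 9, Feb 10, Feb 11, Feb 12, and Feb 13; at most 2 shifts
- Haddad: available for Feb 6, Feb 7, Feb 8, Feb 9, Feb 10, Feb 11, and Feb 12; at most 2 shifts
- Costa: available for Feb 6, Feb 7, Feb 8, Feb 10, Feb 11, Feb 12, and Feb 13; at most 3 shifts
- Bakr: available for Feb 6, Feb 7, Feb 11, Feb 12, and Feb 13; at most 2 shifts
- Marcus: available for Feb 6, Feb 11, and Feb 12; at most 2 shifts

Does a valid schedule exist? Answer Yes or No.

Total capacity is 2+2+3+2+2 = 11 but 12 worker-slots are needed — infeasible.

No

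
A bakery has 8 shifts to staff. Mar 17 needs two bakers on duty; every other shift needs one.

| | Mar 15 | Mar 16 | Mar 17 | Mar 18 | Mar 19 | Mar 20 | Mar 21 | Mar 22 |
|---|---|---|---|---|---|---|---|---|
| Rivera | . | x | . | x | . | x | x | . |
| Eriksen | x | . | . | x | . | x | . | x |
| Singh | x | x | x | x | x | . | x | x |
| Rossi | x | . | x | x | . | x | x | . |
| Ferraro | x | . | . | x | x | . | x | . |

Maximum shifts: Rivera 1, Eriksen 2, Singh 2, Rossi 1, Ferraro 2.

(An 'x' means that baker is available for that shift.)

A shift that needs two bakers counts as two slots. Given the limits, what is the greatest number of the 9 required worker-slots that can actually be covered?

Total capacity across all bakers is 1+2+2+1+2 = 8, and 9 slots are needed, so at most 8 can be filled.
An assignment achieving 8: Mar 15→Ferraro, Mar 16→Rivera, Mar 17→Singh+Rossi, Mar 19→Singh, Mar 20→Eriksen, Mar 21→Ferraro, Mar 22→Eriksen.
Loads: Rivera 1/1, Eriksen 2/2, Singh 2/2, Rossi 1/1, Ferraro 2/2.

8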